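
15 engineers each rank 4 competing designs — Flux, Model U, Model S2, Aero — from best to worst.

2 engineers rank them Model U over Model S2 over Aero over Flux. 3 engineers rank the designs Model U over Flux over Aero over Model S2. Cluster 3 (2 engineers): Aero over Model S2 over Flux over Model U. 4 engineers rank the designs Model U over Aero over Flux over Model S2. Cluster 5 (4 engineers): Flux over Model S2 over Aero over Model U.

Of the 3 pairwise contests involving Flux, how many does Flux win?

Flux against each rival (15 engineers):
Flux–Model U: Model U 9–6.
Flux vs Model S2: Flux is ranked higher on 3+4+4 = 11 ballots, Model S2 on 4. Flux wins 11–4.
Flux vs Aero: Aero, 8–7.
Flux beats Model S2; loses to Model U, Aero — 1 pairwise win.

1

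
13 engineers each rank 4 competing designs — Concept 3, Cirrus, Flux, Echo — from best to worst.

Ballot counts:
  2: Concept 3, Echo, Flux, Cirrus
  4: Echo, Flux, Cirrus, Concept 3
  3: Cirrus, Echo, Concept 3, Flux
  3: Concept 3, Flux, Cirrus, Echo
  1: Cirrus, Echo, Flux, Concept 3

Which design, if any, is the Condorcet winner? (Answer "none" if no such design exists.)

Pairwise majorities:
Concept 3 vs Cirrus: 2+3 = 5 for Concept 3, 8 for Cirrus — Cirrus by 8–5.
Concept 3 vs Flux: Concept 3 preferred on 2+3+3 = 8 ballots; Concept 3 wins 8–5.
Concept 3 vs Echo: 5 to 8, Echo.
Cirrus vs Flux: Cirrus is ranked higher on 3+1 = 4 ballots, Flux on 9. Flux wins 9–4.
Cirrus vs Echo: 7 to 6, Cirrus.
Flux vs Echo: 3 to 10, Echo.
No design is unbeaten: Concept 3 loses to Cirrus; Cirrus loses to Flux; Flux loses to Concept 3; Echo loses to Cirrus. In particular Concept 3 beats Flux beats Cirrus beats Concept 3 is a majority cycle — no Condorcet winner exists.

none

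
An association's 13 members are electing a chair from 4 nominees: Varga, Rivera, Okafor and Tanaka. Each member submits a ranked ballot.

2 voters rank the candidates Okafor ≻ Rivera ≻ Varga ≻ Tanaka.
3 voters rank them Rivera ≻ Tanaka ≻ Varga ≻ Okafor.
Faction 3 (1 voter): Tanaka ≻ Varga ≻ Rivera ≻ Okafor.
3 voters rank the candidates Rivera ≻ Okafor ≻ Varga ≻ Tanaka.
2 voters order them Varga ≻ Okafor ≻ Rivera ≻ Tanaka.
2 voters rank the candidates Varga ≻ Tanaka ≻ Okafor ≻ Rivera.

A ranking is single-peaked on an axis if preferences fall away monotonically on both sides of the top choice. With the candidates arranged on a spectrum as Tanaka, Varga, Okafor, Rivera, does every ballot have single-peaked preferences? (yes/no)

no

Axis positions: Tanaka=1, Varga=2, Okafor=3, Rivera=4.
Faction 1 (peak Okafor at position 3): ranking walks positions 3-4-2-1, expanding outward from the peak — single-peaked.
Faction 2: ranking walks positions 4-1-2-3; Tanaka is ranked above Okafor even though Okafor lies between Tanaka and the peak Rivera on the axis — preferences dip and rise again. Not single-peaked.
Faction 3: ranking walks positions 1-2-4-3; Rivera is ranked above Okafor even though Okafor lies between Rivera and the peak Tanaka on the axis — preferences dip and rise again. Not single-peaked.
Faction 4 (peak Rivera at position 4): ranking walks positions 4-3-2-1, expanding outward from the peak — single-peaked.
Faction 5 (peak Varga at position 2): ranking walks positions 2-3-4-1, expanding outward from the peak — single-peaked.
Faction 6 (peak Varga at position 2): ranking walks positions 2-1-3-4, expanding outward from the peak — single-peaked.
Faction 2 violates single-peakedness, so the profile is not single-peaked on this axis.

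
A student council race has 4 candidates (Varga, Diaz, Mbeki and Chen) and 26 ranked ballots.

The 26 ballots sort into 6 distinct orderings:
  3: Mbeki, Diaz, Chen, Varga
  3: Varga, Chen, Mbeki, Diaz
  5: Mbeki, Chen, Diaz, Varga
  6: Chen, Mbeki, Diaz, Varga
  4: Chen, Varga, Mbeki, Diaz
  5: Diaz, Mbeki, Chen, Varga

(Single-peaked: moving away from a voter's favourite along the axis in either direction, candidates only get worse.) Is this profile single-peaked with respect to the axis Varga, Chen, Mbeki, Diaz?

yes

Axis positions: Varga=1, Chen=2, Mbeki=3, Diaz=4.
Bloc 1 (peak Mbeki at position 3): ranking walks positions 3-4-2-1, expanding outward from the peak — single-peaked.
Bloc 2 (peak Varga at position 1): ranking walks positions 1-2-3-4, expanding outward from the peak — single-peaked.
Bloc 3 (peak Mbeki at position 3): ranking walks positions 3-2-4-1, expanding outward from the peak — single-peaked.
Bloc 4 (peak Chen at position 2): ranking walks positions 2-3-4-1, expanding outward from the peak — single-peaked.
Bloc 5 (peak Chen at position 2): ranking walks positions 2-1-3-4, expanding outward from the peak — single-peaked.
Bloc 6 (peak Diaz at position 4): ranking walks positions 4-3-2-1, expanding outward from the peak — single-peaked.
Every ranking is single-peaked on this axis.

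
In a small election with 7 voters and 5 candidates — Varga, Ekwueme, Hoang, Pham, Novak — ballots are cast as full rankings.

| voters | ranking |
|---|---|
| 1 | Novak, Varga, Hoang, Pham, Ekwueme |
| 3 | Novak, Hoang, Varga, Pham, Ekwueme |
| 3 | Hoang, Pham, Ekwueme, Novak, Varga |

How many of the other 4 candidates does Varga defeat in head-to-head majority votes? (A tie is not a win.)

Varga against each rival (7 voters):
Varga vs Ekwueme: Varga preferred on 1+3 = 4 ballots; Varga wins 4–3.
Varga vs Hoang: Hoang wins 6–1.
Varga vs Pham: Varga wins 4–3.
Varga vs Novak: 0 to 7, Novak.
Varga beats Ekwueme, Pham; loses to Hoang, Novak — 2 pairwise wins.

2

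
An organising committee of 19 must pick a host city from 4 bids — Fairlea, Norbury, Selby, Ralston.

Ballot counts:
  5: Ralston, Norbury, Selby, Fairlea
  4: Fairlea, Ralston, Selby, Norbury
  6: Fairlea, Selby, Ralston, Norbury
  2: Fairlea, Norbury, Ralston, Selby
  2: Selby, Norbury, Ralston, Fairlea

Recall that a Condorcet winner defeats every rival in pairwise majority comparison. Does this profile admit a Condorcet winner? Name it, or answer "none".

Fairlea

Check each pair by majority over 19 ballots:
Fairlea vs Norbury: 12 to 7, Fairlea.
Fairlea–Selby: Fairlea 12–7.
Fairlea vs Ralston: 4+6+2 = 12 for Fairlea, 7 for Ralston — Fairlea by 12–7.
Norbury vs Selby: Selby, 12–7.
Norbury vs Ralston: Ralston, 15–4.
Selby vs Ralston: Ralston, 11–8.
Fairlea wins every pairwise contest, so Fairlea is the Condorcet winner.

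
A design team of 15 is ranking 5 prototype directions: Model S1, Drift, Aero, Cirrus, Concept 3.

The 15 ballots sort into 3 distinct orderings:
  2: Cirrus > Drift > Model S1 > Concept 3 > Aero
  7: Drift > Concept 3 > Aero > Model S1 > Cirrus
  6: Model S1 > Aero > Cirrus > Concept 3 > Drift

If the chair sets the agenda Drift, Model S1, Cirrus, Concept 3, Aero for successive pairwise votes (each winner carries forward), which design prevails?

Aero

Round 1: Drift vs Model S1 — 9–6, Drift advances.
Round 2: Drift vs Cirrus — 7–8, Cirrus advances.
Round 3: Cirrus vs Concept 3 — 8–7, Cirrus advances.
Round 4: Cirrus vs Aero — 2–13, Aero advances.
The agenda winner is Aero.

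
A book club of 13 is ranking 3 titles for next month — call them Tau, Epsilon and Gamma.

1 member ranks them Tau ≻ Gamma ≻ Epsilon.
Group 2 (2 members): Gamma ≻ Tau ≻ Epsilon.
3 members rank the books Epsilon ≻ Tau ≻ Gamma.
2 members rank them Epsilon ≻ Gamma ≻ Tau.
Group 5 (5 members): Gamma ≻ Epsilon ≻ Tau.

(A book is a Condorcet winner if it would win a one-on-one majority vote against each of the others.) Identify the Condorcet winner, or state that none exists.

Gamma

Check each pair by majority over 13 ballots:
Tau–Epsilon: Epsilon 10–3.
Tau vs Gamma: Gamma, 9–4.
Epsilon vs Gamma: Gamma, 8–5.
Gamma beats each of Tau, Epsilon — Gamma is the Condorcet winner.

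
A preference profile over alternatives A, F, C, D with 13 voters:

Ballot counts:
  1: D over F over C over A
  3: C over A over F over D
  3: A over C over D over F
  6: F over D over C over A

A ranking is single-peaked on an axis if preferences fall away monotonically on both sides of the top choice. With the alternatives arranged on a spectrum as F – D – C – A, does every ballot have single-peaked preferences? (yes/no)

Axis positions: F=1, D=2, C=3, A=4.
Type 1 (peak D at position 2): ranking walks positions 2-1-3-4, expanding outward from the peak — single-peaked.
Type 2: ranking walks positions 3-4-1-2; F is ranked above D even though D lies between F and the peak C on the axis — preferences dip and rise again. Not single-peaked.
Type 3 (peak A at position 4): ranking walks positions 4-3-2-1, expanding outward from the peak — single-peaked.
Type 4 (peak F at position 1): ranking walks positions 1-2-3-4, expanding outward from the peak — single-peaked.
Type 2 violates single-peakedness, so the profile is not single-peaked on this axis.

no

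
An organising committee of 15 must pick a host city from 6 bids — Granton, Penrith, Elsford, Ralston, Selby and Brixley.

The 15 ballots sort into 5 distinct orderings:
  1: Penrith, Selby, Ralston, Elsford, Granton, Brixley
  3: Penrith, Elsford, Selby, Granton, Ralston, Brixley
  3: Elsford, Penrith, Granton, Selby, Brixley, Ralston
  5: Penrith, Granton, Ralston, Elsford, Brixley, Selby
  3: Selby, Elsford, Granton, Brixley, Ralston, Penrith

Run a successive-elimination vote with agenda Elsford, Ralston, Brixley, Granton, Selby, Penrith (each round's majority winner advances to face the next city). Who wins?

Round 1: Elsford vs Ralston — 9–6, Elsford advances.
Round 2: Elsford vs Brixley — 15–0, Elsford advances.
Round 3: Elsford vs Granton — 10–5, Elsford advances.
Round 4: Elsford vs Selby — 11–4, Elsford advances.
Round 5: Elsford vs Penrith — 6–9, Penrith advances.
The agenda winner is Penrith.

Penrith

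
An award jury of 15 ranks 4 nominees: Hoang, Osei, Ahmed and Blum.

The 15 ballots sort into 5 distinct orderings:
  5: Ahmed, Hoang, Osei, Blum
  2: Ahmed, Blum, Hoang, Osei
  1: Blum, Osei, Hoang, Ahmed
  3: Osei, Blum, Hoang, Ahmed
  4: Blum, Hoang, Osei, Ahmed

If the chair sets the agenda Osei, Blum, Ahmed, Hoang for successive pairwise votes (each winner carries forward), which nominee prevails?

Round 1: Osei vs Blum — 8–7, Osei advances.
Round 2: Osei vs Ahmed — 8–7, Osei advances.
Round 3: Osei vs Hoang — 4–11, Hoang advances.
The agenda winner is Hoang.

Hoang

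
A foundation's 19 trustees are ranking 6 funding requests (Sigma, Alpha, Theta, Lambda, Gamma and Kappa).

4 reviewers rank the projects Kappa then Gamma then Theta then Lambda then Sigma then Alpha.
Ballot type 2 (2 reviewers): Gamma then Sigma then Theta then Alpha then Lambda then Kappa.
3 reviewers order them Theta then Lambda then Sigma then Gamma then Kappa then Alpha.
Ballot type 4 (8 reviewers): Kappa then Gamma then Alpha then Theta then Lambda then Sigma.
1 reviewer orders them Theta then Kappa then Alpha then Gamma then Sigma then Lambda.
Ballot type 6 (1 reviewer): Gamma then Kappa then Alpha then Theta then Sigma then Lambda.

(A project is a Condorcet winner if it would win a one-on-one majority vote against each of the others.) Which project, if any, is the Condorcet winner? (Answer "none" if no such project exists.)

Kappa

Pairwise majorities:
Sigma vs Alpha: Sigma preferred on 4+2+3 = 9 ballots; Alpha wins 10–9.
Sigma vs Theta: 2 to 17, Theta.
Sigma vs Lambda: Sigma preferred on 2+1+1 = 4 ballots; Lambda wins 15–4.
Sigma vs Gamma: 3 for Sigma, 16 for Gamma — Gamma by 16–3.
Sigma vs Kappa: Sigma is ranked higher on 2+3 = 5 ballots, Kappa on 14. Kappa wins 14–5.
Alpha vs Theta: Alpha preferred on 8+1 = 9 ballots; Theta wins 10–9.
Alpha vs Lambda: Alpha preferred on 2+8+1+1 = 12 ballots; Alpha wins 12–7.
Alpha vs Gamma: Alpha preferred on 1 ballot; Gamma wins 18–1.
Alpha vs Kappa: Alpha is ranked higher on 2 ballots, Kappa on 17. Kappa wins 17–2.
Theta vs Lambda: Theta is ranked higher on 4+2+3+8+1+1 = 19 ballots, Lambda on 0. Theta wins 19–0.
Theta vs Gamma: Theta preferred on 3+1 = 4 ballots; Gamma wins 15–4.
Theta vs Kappa: Theta preferred on 2+3+1 = 6 ballots; Kappa wins 13–6.
Lambda vs Gamma: Lambda is ranked higher on 3 ballots, Gamma on 16. Gamma wins 16–3.
Lambda vs Kappa: Lambda is ranked higher on 2+3 = 5 ballots, Kappa on 14. Kappa wins 14–5.
Gamma vs Kappa: 6 to 13, Kappa.
Kappa beats each of Sigma, Alpha, Theta, Lambda, Gamma — Kappa is the Condorcet winner.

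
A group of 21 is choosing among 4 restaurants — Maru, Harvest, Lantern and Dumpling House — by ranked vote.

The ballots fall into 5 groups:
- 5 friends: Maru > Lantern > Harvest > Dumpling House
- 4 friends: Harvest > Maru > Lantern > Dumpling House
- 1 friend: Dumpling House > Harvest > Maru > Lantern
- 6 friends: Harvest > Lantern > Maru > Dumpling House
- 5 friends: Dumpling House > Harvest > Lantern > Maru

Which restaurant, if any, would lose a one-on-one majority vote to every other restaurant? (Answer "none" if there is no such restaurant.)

Head-to-head results (21 friends):
Maru vs Harvest: Harvest, 16–5.
Maru vs Lantern: 5+4+1 = 10 for Maru, 11 for Lantern — Lantern by 11–10.
Maru–Dumpling House: Maru 15–6.
Harvest vs Lantern: Harvest is ranked higher on 4+1+6+5 = 16 ballots, Lantern on 5. Harvest wins 16–5.
Harvest vs Dumpling House: Harvest is ranked higher on 5+4+6 = 15 ballots, Dumpling House on 6. Harvest wins 15–6.
Lantern–Dumpling House: Lantern 15–6.
Dumpling House loses to every other restaurant — it is the Condorcet loser.

Dumpling House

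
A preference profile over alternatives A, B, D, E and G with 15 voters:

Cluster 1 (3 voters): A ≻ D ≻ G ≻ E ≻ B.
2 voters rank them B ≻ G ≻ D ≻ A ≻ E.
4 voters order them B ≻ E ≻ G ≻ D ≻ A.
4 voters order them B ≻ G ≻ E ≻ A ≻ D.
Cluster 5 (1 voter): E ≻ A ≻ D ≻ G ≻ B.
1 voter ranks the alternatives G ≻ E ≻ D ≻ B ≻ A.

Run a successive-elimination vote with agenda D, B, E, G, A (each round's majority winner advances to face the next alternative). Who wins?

B

Round 1: D vs B — 5–10, B advances.
Round 2: B vs E — 10–5, B advances.
Round 3: B vs G — 10–5, B advances.
Round 4: B vs A — 11–4, B advances.
B survives the agenda.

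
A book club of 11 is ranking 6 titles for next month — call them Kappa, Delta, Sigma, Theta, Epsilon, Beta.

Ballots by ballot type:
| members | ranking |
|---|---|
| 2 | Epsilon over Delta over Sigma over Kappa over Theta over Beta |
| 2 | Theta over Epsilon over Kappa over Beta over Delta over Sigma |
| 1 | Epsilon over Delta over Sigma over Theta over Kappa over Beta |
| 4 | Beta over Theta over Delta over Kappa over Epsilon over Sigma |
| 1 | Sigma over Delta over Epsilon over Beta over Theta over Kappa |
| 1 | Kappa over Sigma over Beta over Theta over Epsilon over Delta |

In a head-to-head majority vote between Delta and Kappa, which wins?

Delta

Ballots ranking Delta above Kappa: 2 + 1 + 4 + 1 = 8.
Ballots ranking Kappa above Delta: 11 − 8 = 3.
Delta wins the head-to-head 8–3.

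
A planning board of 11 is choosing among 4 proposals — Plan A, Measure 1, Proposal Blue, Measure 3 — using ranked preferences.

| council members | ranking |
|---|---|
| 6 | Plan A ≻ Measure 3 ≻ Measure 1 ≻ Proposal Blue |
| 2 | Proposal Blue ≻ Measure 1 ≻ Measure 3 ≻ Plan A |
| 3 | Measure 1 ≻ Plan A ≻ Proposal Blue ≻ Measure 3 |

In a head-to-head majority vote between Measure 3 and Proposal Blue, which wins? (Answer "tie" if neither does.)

Ballots ranking Measure 3 above Proposal Blue: 6.
Ballots ranking Proposal Blue above Measure 3: 11 − 6 = 5.
Measure 3 wins the head-to-head 6–5.

Measure 3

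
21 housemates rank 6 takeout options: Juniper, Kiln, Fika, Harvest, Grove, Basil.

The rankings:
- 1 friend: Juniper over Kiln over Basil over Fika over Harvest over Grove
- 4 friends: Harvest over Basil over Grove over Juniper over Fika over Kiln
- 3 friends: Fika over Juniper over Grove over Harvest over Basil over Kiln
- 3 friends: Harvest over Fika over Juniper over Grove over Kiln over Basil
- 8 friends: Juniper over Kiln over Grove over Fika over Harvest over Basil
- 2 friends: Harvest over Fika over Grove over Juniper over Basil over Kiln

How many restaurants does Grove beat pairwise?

Grove against each rival (21 friends):
Grove vs Juniper: Grove preferred on 4+2 = 6 ballots; Juniper wins 15–6.
Grove vs Kiln: Grove is ranked higher on 4+3+3+2 = 12 ballots, Kiln on 9. Grove wins 12–9.
Grove vs Fika: 4+8 = 12 for Grove, 9 for Fika — Grove by 12–9.
Grove vs Harvest: Grove, 11–10.
Grove vs Basil: Grove, 16–5.
Grove beats Kiln, Fika, Harvest, Basil; loses to Juniper — 4 pairwise wins.

4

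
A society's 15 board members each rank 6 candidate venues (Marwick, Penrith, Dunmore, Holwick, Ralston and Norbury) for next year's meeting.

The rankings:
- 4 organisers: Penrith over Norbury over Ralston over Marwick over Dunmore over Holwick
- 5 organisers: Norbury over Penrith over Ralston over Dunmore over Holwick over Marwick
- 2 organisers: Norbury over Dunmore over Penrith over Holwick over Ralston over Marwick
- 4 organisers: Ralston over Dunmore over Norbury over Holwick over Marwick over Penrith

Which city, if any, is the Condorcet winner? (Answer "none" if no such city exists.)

Norbury

Pairwise majorities:
Marwick vs Penrith: Marwick preferred on 4 ballots; Penrith wins 11–4.
Marwick vs Dunmore: Marwick is ranked higher on 4 ballots, Dunmore on 11. Dunmore wins 11–4.
Marwick vs Holwick: Marwick preferred on 4 ballots; Holwick wins 11–4.
Marwick vs Ralston: 0 to 15, Ralston.
Marwick vs Norbury: 0 for Marwick, 15 for Norbury — Norbury by 15–0.
Penrith vs Dunmore: 4+5 = 9 for Penrith, 6 for Dunmore — Penrith by 9–6.
Penrith vs Holwick: Penrith is ranked higher on 4+5+2 = 11 ballots, Holwick on 4. Penrith wins 11–4.
Penrith vs Ralston: 4+5+2 = 11 for Penrith, 4 for Ralston — Penrith by 11–4.
Penrith vs Norbury: Penrith is ranked higher on 4 ballots, Norbury on 11. Norbury wins 11–4.
Dunmore vs Holwick: Dunmore is ranked higher on 4+5+2+4 = 15 ballots, Holwick on 0. Dunmore wins 15–0.
Dunmore vs Ralston: Dunmore preferred on 2 ballots; Ralston wins 13–2.
Dunmore vs Norbury: Dunmore preferred on 4 ballots; Norbury wins 11–4.
Holwick vs Ralston: Holwick is ranked higher on 2 ballots, Ralston on 13. Ralston wins 13–2.
Holwick vs Norbury: 0 to 15, Norbury.
Ralston vs Norbury: Ralston preferred on 4 ballots; Norbury wins 11–4.
Norbury defeats every rival head-to-head and is the Condorcet winner.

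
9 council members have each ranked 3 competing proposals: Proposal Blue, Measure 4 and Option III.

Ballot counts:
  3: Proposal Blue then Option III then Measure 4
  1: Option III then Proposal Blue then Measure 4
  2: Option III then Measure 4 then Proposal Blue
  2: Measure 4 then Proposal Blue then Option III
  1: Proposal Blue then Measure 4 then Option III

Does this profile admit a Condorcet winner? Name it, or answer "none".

Proposal Blue

Pairwise majorities:
Proposal Blue vs Measure 4: Proposal Blue wins 5–4.
Proposal Blue vs Option III: Proposal Blue, 6–3.
Measure 4 vs Option III: Option III wins 6–3.
Proposal Blue wins every pairwise contest, so Proposal Blue is the Condorcet winner.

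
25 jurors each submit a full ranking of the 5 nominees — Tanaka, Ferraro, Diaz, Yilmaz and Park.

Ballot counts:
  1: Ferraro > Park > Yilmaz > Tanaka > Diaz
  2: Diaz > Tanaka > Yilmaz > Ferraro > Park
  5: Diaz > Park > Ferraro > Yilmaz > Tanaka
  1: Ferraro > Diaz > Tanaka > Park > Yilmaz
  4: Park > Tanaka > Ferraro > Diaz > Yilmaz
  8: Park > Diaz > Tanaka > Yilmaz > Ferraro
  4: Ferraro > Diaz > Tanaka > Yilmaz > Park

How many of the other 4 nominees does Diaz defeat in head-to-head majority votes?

3

Diaz against each rival (25 jurors):
Diaz vs Tanaka: Diaz wins 20–5.
Diaz vs Ferraro: Diaz preferred on 2+5+8 = 15 ballots; Diaz wins 15–10.
Diaz vs Yilmaz: 24 to 1, Diaz.
Diaz vs Park: Park wins 13–12.
Diaz beats Tanaka, Ferraro, Yilmaz; loses to Park — 3 pairwise wins.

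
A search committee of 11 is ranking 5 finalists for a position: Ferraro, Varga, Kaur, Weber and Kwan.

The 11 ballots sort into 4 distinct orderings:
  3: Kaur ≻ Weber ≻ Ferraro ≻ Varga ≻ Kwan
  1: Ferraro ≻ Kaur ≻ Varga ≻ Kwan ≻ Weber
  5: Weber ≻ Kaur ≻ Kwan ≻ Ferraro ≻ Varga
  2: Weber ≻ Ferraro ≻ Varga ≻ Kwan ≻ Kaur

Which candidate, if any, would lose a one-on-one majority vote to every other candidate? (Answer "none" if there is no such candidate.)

Pairwise majorities:
Ferraro–Varga: Ferraro 11–0.
Ferraro–Kaur: Kaur 8–3.
Ferraro vs Weber: Weber wins 10–1.
Ferraro–Kwan: Ferraro 6–5.
Varga vs Kaur: 2 to 9, Kaur.
Varga–Weber: Weber 10–1.
Varga vs Kwan: Varga, 6–5.
Kaur vs Weber: Weber, 7–4.
Kaur vs Kwan: Kaur preferred on 3+1+5 = 9 ballots; Kaur wins 9–2.
Weber vs Kwan: 3+5+2 = 10 for Weber, 1 for Kwan — Weber by 10–1.
Only Kwan has no wins; Kwan is the Condorcet loser.

Kwan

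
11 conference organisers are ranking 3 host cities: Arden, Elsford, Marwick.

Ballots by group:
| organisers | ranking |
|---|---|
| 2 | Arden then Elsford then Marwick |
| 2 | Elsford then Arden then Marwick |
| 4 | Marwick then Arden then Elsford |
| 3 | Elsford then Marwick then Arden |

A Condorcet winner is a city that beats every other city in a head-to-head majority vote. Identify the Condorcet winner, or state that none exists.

none

Check each pair by majority over 11 ballots:
Arden vs Elsford: Arden preferred on 2+4 = 6 ballots; Arden wins 6–5.
Arden vs Marwick: 2+2 = 4 for Arden, 7 for Marwick — Marwick by 7–4.
Elsford vs Marwick: 2+2+3 = 7 for Elsford, 4 for Marwick — Elsford by 7–4.
Each city drops at least one matchup (Arden loses to Marwick; Elsford loses to Arden; Marwick loses to Elsford); the cycle Arden beats Elsford beats Marwick beats Arden rules out a Condorcet winner.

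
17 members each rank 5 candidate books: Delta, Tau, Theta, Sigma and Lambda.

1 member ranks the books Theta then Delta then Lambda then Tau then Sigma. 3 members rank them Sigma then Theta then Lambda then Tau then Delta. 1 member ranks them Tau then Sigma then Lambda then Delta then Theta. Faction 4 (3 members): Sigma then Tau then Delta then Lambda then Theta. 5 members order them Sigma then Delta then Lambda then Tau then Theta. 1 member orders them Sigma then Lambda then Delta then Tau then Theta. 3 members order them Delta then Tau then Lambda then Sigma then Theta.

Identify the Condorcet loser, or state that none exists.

Pairwise majorities:
Delta vs Tau: Delta is ranked higher on 1+5+1+3 = 10 ballots, Tau on 7. Delta wins 10–7.
Delta–Theta: Delta 13–4.
Delta vs Sigma: 1+3 = 4 for Delta, 13 for Sigma — Sigma by 13–4.
Delta–Lambda: Delta 12–5.
Tau vs Theta: 13 to 4, Tau.
Tau vs Sigma: Sigma wins 12–5.
Tau vs Lambda: 7 to 10, Lambda.
Theta–Sigma: Sigma 16–1.
Theta vs Lambda: Theta is ranked higher on 1+3 = 4 ballots, Lambda on 13. Lambda wins 13–4.
Sigma vs Lambda: 3+1+3+5+1 = 13 for Sigma, 4 for Lambda — Sigma by 13–4.
Theta is beaten in every head-to-head and is the Condorcet loser.

Theta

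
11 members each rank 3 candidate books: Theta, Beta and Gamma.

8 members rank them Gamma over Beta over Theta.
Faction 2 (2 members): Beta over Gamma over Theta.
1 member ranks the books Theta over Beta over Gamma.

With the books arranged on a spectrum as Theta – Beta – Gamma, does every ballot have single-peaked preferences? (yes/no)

Axis positions: Theta=1, Beta=2, Gamma=3.
Faction 1 (peak Gamma at position 3): ranking walks positions 3-2-1, expanding outward from the peak — single-peaked.
Faction 2 (peak Beta at position 2): ranking walks positions 2-3-1, expanding outward from the peak — single-peaked.
Faction 3 (peak Theta at position 1): ranking walks positions 1-2-3, expanding outward from the peak — single-peaked.
Every ranking is single-peaked on this axis.

yes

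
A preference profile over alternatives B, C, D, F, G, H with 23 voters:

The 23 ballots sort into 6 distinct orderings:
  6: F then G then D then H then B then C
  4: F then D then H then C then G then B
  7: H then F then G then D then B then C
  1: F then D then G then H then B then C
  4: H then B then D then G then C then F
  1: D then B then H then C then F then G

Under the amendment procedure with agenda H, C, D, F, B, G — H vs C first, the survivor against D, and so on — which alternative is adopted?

Round 1: H vs C — 23–0, H advances.
Round 2: H vs D — 11–12, D advances.
Round 3: D vs F — 5–18, F advances.
Round 4: F vs B — 18–5, F advances.
Round 5: F vs G — 19–4, F advances.
The agenda winner is F.

F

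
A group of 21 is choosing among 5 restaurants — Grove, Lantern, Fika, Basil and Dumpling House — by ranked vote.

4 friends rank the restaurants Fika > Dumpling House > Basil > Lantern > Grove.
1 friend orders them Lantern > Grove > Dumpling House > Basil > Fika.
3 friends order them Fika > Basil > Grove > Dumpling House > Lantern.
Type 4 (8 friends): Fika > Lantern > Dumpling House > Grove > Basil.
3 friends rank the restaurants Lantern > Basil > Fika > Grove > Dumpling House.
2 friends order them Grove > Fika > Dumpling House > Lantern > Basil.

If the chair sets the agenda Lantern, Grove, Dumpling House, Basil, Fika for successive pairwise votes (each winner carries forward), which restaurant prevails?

Fika

Round 1: Lantern vs Grove — 16–5, Lantern advances.
Round 2: Lantern vs Dumpling House — 12–9, Lantern advances.
Round 3: Lantern vs Basil — 14–7, Lantern advances.
Round 4: Lantern vs Fika — 4–17, Fika advances.
The agenda winner is Fika.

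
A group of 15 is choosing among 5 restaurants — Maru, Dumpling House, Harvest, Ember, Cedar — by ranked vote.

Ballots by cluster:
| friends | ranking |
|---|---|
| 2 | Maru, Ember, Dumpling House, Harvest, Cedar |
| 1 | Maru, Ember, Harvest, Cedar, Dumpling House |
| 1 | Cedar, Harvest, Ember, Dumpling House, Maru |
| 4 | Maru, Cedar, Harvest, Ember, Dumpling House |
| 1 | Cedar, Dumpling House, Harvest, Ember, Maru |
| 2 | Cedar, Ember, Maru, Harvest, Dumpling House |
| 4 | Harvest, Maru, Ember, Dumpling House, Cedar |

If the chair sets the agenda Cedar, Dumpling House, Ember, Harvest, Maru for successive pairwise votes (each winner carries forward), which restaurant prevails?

Maru

Round 1: Cedar vs Dumpling House — 9–6, Cedar advances.
Round 2: Cedar vs Ember — 8–7, Cedar advances.
Round 3: Cedar vs Harvest — 8–7, Cedar advances.
Round 4: Cedar vs Maru — 4–11, Maru advances.
The agenda winner is Maru.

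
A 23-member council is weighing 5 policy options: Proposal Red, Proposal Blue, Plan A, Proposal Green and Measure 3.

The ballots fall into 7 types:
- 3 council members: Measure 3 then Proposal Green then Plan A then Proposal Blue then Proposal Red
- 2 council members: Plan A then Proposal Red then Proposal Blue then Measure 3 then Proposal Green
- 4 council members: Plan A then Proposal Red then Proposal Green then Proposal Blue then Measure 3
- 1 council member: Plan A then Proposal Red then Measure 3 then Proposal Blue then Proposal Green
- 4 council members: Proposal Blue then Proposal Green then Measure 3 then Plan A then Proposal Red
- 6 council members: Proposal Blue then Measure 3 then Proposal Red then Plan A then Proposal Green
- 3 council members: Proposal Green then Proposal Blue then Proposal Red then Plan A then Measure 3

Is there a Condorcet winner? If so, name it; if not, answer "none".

Head-to-head results (23 council members):
Proposal Red–Proposal Blue: Proposal Blue 16–7.
Proposal Red vs Plan A: Plan A wins 14–9.
Proposal Red vs Proposal Green: Proposal Red wins 13–10.
Proposal Red vs Measure 3: Measure 3, 13–10.
Proposal Blue vs Plan A: Proposal Blue, 13–10.
Proposal Blue–Proposal Green: Proposal Blue 13–10.
Proposal Blue vs Measure 3: Proposal Blue, 19–4.
Plan A vs Proposal Green: Plan A, 13–10.
Plan A–Measure 3: Measure 3 13–10.
Proposal Green vs Measure 3: Measure 3 wins 12–11.
Proposal Blue beats each of Proposal Red, Plan A, Proposal Green, Measure 3 — Proposal Blue is the Condorcet winner.

Proposal Blue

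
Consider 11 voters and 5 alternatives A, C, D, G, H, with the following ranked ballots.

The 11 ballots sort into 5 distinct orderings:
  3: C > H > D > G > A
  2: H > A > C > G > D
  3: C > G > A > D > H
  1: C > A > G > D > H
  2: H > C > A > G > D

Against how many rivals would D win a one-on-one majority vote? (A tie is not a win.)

D against each rival (11 voters):
D vs A: 3 to 8, A.
D vs C: C, 11–0.
D vs G: D preferred on 3 ballots; G wins 8–3.
D–H: H 7–4.
D beats no one; loses to A, C, G, H — 0 pairwise wins.

0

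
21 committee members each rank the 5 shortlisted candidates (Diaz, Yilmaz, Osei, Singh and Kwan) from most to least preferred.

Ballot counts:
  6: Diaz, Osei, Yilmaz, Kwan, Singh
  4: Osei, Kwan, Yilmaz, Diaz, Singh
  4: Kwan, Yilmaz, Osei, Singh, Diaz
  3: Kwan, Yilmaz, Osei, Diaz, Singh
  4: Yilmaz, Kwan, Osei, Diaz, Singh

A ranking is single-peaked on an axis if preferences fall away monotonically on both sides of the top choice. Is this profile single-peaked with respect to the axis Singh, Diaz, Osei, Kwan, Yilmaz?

no

Axis positions: Singh=1, Diaz=2, Osei=3, Kwan=4, Yilmaz=5.
Faction 1: ranking walks positions 2-3-5-4-1; Yilmaz is ranked above Kwan even though Kwan lies between Yilmaz and the peak Diaz on the axis — preferences dip and rise again. Not single-peaked.
Faction 2 (peak Osei at position 3): ranking walks positions 3-4-5-2-1, expanding outward from the peak — single-peaked.
Faction 3: ranking walks positions 4-5-3-1-2; Singh is ranked above Diaz even though Diaz lies between Singh and the peak Kwan on the axis — preferences dip and rise again. Not single-peaked.
Faction 4 (peak Kwan at position 4): ranking walks positions 4-5-3-2-1, expanding outward from the peak — single-peaked.
Faction 5 (peak Yilmaz at position 5): ranking walks positions 5-4-3-2-1, expanding outward from the peak — single-peaked.
Faction 1 violates single-peakedness, so the profile is not single-peaked on this axis.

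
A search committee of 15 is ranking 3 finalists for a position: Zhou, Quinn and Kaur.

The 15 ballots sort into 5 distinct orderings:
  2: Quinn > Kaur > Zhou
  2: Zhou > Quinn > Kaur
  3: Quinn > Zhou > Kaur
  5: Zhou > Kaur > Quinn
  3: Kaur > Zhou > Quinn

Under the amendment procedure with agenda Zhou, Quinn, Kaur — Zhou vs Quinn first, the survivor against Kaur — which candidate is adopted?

Round 1: Zhou vs Quinn — 10–5, Zhou advances.
Round 2: Zhou vs Kaur — 10–5, Zhou advances.
The agenda winner is Zhou.

Zhou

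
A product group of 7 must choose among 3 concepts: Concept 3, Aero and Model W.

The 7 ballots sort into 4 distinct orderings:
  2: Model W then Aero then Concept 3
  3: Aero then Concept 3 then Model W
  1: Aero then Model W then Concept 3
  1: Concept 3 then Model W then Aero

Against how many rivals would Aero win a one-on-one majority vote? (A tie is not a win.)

Aero against each rival (7 engineers):
Aero vs Concept 3: 2+3+1 = 6 for Aero, 1 for Concept 3 — Aero by 6–1.
Aero–Model W: Aero 4–3.
Aero beats Concept 3, Model W — 2 pairwise wins.

2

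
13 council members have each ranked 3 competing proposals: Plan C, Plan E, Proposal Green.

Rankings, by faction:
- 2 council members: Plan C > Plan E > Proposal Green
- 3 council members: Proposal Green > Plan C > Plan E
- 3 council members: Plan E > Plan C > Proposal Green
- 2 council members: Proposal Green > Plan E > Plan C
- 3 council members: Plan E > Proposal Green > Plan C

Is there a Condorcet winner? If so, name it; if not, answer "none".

Plan E

Pairwise majorities:
Plan C vs Plan E: 5 to 8, Plan E.
Plan C vs Proposal Green: Plan C preferred on 2+3 = 5 ballots; Proposal Green wins 8–5.
Plan E vs Proposal Green: 2+3+3 = 8 for Plan E, 5 for Proposal Green — Plan E by 8–5.
Plan E wins every pairwise contest, so Plan E is the Condorcet winner.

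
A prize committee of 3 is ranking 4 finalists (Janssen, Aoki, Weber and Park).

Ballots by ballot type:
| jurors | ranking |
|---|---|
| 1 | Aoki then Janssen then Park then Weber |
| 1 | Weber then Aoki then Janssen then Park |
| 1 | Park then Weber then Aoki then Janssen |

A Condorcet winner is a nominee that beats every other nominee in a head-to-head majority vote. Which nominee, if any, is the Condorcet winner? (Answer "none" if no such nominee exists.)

Head-to-head results (3 jurors):
Janssen vs Aoki: Janssen is ranked higher on 0 ballots, Aoki on 3. Aoki wins 3–0.
Janssen vs Weber: Janssen is ranked higher on 1 ballot, Weber on 2. Weber wins 2–1.
Janssen vs Park: Janssen preferred on 1+1 = 2 ballots; Janssen wins 2–1.
Aoki vs Weber: 1 for Aoki, 2 for Weber — Weber by 2–1.
Aoki vs Park: 1+1 = 2 for Aoki, 1 for Park — Aoki by 2–1.
Weber vs Park: 1 to 2, Park.
Every nominee loses at least once (Janssen loses to Aoki; Aoki loses to Weber; Weber loses to Park; Park loses to Janssen). The majority relation contains the cycle Janssen → Park → Weber → Janssen, so there is no Condorcet winner.

none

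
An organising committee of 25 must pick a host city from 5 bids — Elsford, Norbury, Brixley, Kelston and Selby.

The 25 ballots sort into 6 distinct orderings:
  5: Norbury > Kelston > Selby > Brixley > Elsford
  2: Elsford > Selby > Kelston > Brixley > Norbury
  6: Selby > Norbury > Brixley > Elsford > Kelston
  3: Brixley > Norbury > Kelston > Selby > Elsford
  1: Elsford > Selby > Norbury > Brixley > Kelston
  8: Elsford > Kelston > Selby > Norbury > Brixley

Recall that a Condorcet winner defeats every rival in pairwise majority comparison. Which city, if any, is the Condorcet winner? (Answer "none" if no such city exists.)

Check each pair by majority over 25 ballots:
Elsford vs Norbury: Elsford is ranked higher on 2+1+8 = 11 ballots, Norbury on 14. Norbury wins 14–11.
Elsford vs Brixley: Elsford is ranked higher on 2+1+8 = 11 ballots, Brixley on 14. Brixley wins 14–11.
Elsford vs Kelston: Elsford is ranked higher on 2+6+1+8 = 17 ballots, Kelston on 8. Elsford wins 17–8.
Elsford vs Selby: 2+1+8 = 11 for Elsford, 14 for Selby — Selby by 14–11.
Norbury vs Brixley: Norbury is ranked higher on 5+6+1+8 = 20 ballots, Brixley on 5. Norbury wins 20–5.
Norbury vs Kelston: 15 to 10, Norbury.
Norbury vs Selby: 8 to 17, Selby.
Brixley vs Kelston: 6+3+1 = 10 for Brixley, 15 for Kelston — Kelston by 15–10.
Brixley vs Selby: 3 to 22, Selby.
Kelston vs Selby: Kelston is ranked higher on 5+3+8 = 16 ballots, Selby on 9. Kelston wins 16–9.
Every city loses at least once (Elsford loses to Norbury; Norbury loses to Selby; Brixley loses to Norbury; Kelston loses to Elsford; Selby loses to Kelston). The majority relation contains the cycle Elsford → Kelston → Brixley → Elsford, so there is no Condorcet winner.

none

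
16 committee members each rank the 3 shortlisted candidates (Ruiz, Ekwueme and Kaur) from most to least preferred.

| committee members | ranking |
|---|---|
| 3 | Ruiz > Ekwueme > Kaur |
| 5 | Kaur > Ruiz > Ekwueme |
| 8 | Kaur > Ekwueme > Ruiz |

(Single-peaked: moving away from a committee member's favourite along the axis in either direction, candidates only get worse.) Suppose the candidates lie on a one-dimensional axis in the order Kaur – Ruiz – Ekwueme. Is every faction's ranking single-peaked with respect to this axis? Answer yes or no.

no

Axis positions: Kaur=1, Ruiz=2, Ekwueme=3.
Faction 1 (peak Ruiz at position 2): ranking walks positions 2-3-1, expanding outward from the peak — single-peaked.
Faction 2 (peak Kaur at position 1): ranking walks positions 1-2-3, expanding outward from the peak — single-peaked.
Faction 3: ranking walks positions 1-3-2; Ekwueme is ranked above Ruiz even though Ruiz lies between Ekwueme and the peak Kaur on the axis — preferences dip and rise again. Not single-peaked.
Faction 3 violates single-peakedness, so the profile is not single-peaked on this axis.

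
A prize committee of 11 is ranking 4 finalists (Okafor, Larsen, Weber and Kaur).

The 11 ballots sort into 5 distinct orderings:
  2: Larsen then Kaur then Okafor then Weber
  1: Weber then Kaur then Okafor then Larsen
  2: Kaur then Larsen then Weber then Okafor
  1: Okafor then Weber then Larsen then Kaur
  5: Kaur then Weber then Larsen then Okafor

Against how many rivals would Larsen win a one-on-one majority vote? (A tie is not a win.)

Larsen against each rival (11 jurors):
Larsen vs Okafor: 9 to 2, Larsen.
Larsen vs Weber: Larsen preferred on 2+2 = 4 ballots; Weber wins 7–4.
Larsen–Kaur: Kaur 8–3.
Larsen beats Okafor; loses to Weber, Kaur — 1 pairwise win.

1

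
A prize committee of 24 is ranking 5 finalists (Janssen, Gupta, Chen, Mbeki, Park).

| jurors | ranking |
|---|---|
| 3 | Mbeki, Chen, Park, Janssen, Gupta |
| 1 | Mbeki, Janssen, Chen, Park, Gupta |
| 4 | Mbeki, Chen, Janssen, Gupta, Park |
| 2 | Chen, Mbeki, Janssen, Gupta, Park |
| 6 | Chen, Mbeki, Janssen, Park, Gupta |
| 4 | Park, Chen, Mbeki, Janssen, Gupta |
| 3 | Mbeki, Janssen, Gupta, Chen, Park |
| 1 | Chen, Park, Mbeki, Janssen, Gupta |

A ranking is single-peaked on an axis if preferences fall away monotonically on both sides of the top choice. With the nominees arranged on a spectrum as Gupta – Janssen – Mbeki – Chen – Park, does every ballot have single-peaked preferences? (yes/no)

yes

Axis positions: Gupta=1, Janssen=2, Mbeki=3, Chen=4, Park=5.
Faction 1 (peak Mbeki at position 3): ranking walks positions 3-4-5-2-1, expanding outward from the peak — single-peaked.
Faction 2 (peak Mbeki at position 3): ranking walks positions 3-2-4-5-1, expanding outward from the peak — single-peaked.
Faction 3 (peak Mbeki at position 3): ranking walks positions 3-4-2-1-5, expanding outward from the peak — single-peaked.
Faction 4 (peak Chen at position 4): ranking walks positions 4-3-2-1-5, expanding outward from the peak — single-peaked.
Faction 5 (peak Chen at position 4): ranking walks positions 4-3-2-5-1, expanding outward from the peak — single-peaked.
Faction 6 (peak Park at position 5): ranking walks positions 5-4-3-2-1, expanding outward from the peak — single-peaked.
Faction 7 (peak Mbeki at position 3): ranking walks positions 3-2-1-4-5, expanding outward from the peak — single-peaked.
Faction 8 (peak Chen at position 4): ranking walks positions 4-5-3-2-1, expanding outward from the peak — single-peaked.
Every ranking is single-peaked on this axis.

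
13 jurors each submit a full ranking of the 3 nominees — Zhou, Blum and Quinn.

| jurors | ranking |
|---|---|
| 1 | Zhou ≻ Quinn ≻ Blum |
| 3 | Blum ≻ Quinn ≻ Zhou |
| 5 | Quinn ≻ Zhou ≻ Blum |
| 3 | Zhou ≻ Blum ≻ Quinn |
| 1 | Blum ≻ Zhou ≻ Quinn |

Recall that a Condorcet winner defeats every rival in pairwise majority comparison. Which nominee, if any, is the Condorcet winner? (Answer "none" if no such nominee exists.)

Pairwise majorities:
Zhou vs Blum: Zhou preferred on 1+5+3 = 9 ballots; Zhou wins 9–4.
Zhou vs Quinn: Zhou preferred on 1+3+1 = 5 ballots; Quinn wins 8–5.
Blum vs Quinn: Blum is ranked higher on 3+3+1 = 7 ballots, Quinn on 6. Blum wins 7–6.
Each nominee drops at least one matchup (Zhou loses to Quinn; Blum loses to Zhou; Quinn loses to Blum); the cycle Zhou → Blum → Quinn → Zhou rules out a Condorcet winner.

none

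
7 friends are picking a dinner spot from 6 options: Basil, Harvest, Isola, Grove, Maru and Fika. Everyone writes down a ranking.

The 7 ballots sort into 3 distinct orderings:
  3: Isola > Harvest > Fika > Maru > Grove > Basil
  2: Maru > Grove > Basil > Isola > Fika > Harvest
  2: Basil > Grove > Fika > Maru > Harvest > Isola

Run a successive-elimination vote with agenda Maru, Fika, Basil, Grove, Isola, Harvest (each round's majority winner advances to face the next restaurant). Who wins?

Grove

Round 1: Maru vs Fika — 2–5, Fika advances.
Round 2: Fika vs Basil — 3–4, Basil advances.
Round 3: Basil vs Grove — 2–5, Grove advances.
Round 4: Grove vs Isola — 4–3, Grove advances.
Round 5: Grove vs Harvest — 4–3, Grove advances.
Grove survives the agenda.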